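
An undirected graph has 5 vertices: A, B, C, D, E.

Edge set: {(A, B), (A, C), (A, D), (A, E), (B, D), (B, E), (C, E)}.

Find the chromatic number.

3

A, B, D form a triangle, so at least 3 colors are needed.
3 colors suffice: color red → {A}; color blue → {B, C}; color green → {D, E}. No two adjacent vertices share a color.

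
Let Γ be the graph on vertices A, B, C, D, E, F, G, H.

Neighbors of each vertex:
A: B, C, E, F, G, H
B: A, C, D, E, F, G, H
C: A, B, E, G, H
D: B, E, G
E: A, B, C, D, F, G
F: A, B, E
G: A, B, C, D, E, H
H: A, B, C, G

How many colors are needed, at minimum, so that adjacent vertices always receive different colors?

A, B, C, G, H are pairwise adjacent (a clique of size 5), so at least 5 colors are needed.
5 colors suffice: A=2, B=1, C=5, D=2, E=3, F=4, G=4, H=3. Every edge joins two different colors.

5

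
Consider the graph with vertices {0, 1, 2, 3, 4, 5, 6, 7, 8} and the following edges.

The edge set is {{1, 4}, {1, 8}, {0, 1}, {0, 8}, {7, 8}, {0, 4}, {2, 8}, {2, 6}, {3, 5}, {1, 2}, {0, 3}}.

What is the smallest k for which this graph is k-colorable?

1, 2, 8 form a triangle, so at least 3 colors are needed.
3 colors suffice: color red → {1, 3, 6, 7}; color blue → {4, 5, 8}; color green → {0, 2}. Each edge has distinct colors on its endpoints.

3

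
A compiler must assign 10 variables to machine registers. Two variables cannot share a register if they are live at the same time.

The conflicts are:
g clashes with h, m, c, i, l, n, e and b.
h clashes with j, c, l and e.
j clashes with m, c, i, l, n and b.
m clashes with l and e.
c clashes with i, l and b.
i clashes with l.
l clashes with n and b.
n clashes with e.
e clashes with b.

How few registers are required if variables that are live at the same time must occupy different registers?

j, c, i, l are mutually in conflict, so at least 4 registers are needed.
4 registers suffice: g=1, h=4, j=1, m=3, c=3, i=4, l=2, n=3, e=2, b=4. Each listed conflict is separated.

4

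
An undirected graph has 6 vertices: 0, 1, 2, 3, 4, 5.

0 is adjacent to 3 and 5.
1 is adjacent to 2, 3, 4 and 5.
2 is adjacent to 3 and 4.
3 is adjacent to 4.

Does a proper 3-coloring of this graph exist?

1, 2, 3, 4 are mutually adjacent (a clique of size 4), so at least 4 colors are needed.
So 3 colors are not enough.

No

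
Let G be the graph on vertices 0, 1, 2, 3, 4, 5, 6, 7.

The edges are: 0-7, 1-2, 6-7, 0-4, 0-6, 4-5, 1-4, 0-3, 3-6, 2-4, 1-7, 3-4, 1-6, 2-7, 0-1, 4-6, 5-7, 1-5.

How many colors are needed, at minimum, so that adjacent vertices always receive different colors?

0, 3, 4, 6 are pairwise adjacent (a clique of size 4), so at least 4 colors are needed.
4 colors suffice: color red → {4, 7}; color blue → {1, 3}; color green → {0, 2, 5}; color yellow → {6}. Each edge has distinct colors on its endpoints.

4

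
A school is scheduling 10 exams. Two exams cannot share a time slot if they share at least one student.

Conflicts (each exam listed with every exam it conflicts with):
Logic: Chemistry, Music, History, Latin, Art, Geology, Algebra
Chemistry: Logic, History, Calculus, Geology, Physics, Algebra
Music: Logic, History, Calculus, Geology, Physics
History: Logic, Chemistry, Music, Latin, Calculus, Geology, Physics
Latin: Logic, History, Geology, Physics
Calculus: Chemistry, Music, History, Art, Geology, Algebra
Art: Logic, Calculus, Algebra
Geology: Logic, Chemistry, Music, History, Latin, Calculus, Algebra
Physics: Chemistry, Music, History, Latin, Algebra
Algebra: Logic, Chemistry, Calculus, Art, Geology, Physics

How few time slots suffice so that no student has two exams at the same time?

4

Logic, Chemistry, Geology, Algebra pairwise conflict, so at least 4 time slots are needed.
4 time slots suffice: Logic=1, Chemistry=4, Music=4, History=2, Latin=4, Calculus=1, Art=3, Geology=3, Physics=1, Algebra=2. Each listed conflict is separated.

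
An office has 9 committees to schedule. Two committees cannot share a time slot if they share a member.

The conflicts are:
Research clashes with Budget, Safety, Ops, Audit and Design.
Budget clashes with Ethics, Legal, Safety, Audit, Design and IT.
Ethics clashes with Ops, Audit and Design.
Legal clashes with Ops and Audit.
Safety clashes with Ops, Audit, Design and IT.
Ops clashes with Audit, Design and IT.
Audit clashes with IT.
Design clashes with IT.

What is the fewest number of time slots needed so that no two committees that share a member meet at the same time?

Safety, Ops, Audit, IT are mutually in conflict, so at least 4 time slots are needed.
4 time slots suffice: time slot 1 → {Audit, Design}; time slot 2 → {Budget, Ops}; time slot 3 → {Ethics, Legal, Safety}; time slot 4 → {Research, IT}. No two conflicting committees share a time slot.

4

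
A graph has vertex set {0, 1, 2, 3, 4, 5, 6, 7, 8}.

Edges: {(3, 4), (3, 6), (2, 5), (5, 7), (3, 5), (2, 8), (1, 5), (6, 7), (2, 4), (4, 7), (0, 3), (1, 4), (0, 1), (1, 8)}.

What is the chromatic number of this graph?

2

3 and 6 are adjacent, so at least 2 colors are needed.
A valid assignment using 2 colors: 0=red, 1=blue, 2=blue, 3=blue, 4=red, 5=red, 6=red, 7=blue, 8=red. No two adjacent vertices share a color.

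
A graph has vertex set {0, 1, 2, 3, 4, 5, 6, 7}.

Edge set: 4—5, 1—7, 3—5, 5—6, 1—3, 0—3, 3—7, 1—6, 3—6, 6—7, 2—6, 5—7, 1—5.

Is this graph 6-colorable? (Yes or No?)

The chromatic number is 5. 1, 3, 5, 6, 7 are mutually adjacent (a clique of size 5), so at least 5 colors are needed.
A valid assignment using 5 colors: 0=blue, 1=yellow, 2=red, 3=red, 4=red, 5=blue, 6=green, 7=purple.
Since 6 ≥ 5, a proper 6-coloring certainly exists.

Yes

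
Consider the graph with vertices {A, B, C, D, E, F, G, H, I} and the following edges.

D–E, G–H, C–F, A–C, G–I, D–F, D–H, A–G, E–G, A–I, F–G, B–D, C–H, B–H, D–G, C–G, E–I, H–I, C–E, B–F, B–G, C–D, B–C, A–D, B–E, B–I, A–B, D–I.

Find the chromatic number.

A, B, D, G, I are pairwise adjacent (a clique of size 5), so at least 5 colors are needed.
5 colors suffice: color red → {D}; color blue → {B}; color green → {G}; color yellow → {C, I}; color purple → {A, E, F, H}. Each edge has distinct colors on its endpoints.

5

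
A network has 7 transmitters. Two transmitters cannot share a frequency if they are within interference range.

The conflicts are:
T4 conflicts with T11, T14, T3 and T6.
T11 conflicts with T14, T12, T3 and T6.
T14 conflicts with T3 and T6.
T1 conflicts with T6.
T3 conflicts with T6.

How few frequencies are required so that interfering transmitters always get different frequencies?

5

T4, T11, T14, T3, T6 are mutually in conflict, so at least 5 frequencies are needed.
A valid assignment using 5 frequencies: T4=4, T11=1, T14=3, T12=2, T1=1, T3=5, T6=2. No two conflicting transmitters share a frequency.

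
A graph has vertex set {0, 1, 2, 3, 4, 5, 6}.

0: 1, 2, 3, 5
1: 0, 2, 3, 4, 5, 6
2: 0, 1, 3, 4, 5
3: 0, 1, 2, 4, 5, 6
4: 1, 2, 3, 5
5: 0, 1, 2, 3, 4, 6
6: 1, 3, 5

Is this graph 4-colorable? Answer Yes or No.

1, 2, 3, 4, 5 are mutually adjacent (a clique of size 5), so at least 5 colors are needed.
So 4 colors are not enough.

No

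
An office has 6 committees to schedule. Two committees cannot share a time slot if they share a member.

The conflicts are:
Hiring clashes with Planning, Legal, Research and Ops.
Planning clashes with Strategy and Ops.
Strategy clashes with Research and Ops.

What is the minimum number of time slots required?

3

Planning, Strategy, Ops all conflict with each other, so at least 3 time slots are needed.
3 time slots suffice: time slot 1 → {Hiring, Strategy}; time slot 2 → {Planning, Legal, Research}; time slot 3 → {Ops}. Every pair that conflicts lands in different time slots.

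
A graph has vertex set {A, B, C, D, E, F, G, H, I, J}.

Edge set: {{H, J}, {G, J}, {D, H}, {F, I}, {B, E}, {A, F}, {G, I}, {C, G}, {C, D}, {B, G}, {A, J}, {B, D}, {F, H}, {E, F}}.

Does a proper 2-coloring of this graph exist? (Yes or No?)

No

The cycle G-B-D-H-J-G has odd length 5, so it cannot be 2-colored; at least 3 colors are needed.
So 2 colors are not enough.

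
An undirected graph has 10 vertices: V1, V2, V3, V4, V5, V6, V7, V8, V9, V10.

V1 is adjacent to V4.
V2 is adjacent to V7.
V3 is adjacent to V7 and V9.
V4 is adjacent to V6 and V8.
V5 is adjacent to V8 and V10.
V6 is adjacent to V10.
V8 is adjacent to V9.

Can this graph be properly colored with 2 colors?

The cycle V5-V10-V6-V4-V8-V5 has odd length 5, so it cannot be 2-colored; at least 3 colors are needed.
So 2 colors are not enough.

No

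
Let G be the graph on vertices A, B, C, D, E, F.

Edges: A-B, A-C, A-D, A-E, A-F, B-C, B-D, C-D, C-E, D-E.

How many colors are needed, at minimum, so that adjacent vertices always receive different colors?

A, C, D, E are mutually adjacent (a clique of size 4), so at least 4 colors are needed.
4 colors suffice: A=red, B=yellow, C=green, D=blue, E=yellow, F=blue. Every edge joins two different colors.

4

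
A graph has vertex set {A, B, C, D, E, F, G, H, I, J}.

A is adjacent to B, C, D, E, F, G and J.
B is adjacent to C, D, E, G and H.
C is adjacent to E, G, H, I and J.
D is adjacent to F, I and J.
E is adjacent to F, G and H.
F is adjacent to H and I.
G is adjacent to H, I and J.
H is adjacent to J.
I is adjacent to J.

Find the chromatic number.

5

B, C, E, G, H form a clique, so at least 5 colors are needed.
5 colors suffice: color 1 → {C, F}; color 2 → {A, H, I}; color 3 → {D, G}; color 4 → {B, J}; color 5 → {E}. No two adjacent vertices share a color.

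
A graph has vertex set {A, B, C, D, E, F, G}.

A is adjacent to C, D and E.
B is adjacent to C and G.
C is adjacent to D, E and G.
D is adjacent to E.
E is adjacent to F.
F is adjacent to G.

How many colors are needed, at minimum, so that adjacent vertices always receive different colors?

4

A, C, D, E are pairwise adjacent (a clique of size 4), so at least 4 colors are needed.
4 colors suffice: A=green, B=green, C=red, D=yellow, E=blue, F=red, G=blue. Each edge has distinct colors on its endpoints.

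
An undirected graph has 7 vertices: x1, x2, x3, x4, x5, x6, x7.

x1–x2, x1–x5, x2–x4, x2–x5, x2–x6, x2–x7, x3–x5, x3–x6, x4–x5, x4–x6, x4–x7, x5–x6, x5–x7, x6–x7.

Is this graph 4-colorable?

x2, x4, x5, x6, x7 are pairwise adjacent (a clique of size 5), so at least 5 colors are needed.
So 4 colors are not enough.

No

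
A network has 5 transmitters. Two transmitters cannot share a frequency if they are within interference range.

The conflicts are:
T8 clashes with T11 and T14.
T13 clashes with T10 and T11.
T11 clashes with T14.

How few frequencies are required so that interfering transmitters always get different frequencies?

T8, T11, T14 pairwise conflict, so at least 3 frequencies are needed.
A valid assignment using 3 frequencies: T8=2, T13=2, T10=1, T11=1, T14=3. Every pair that conflicts lands in different frequencies.

3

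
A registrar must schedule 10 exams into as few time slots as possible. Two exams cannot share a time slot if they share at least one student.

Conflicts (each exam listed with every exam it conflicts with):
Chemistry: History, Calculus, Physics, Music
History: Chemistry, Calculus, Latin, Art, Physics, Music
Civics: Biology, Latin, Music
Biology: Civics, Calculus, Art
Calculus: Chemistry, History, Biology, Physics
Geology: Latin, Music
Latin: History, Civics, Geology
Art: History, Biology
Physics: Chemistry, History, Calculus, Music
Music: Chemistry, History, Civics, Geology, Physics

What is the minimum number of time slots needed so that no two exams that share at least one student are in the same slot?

Chemistry, History, Physics, Music all conflict with each other, so at least 4 time slots are needed.
A valid assignment using 4 time slots: Chemistry=4, History=1, Civics=1, Biology=3, Calculus=2, Geology=1, Latin=2, Art=2, Physics=3, Music=2. Every pair that conflicts lands in different time slots.

4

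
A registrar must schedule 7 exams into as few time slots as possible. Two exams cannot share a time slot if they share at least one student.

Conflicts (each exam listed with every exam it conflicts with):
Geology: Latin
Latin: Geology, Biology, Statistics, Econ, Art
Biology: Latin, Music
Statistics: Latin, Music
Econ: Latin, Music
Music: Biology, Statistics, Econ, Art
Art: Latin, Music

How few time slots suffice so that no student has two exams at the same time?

2

Latin and Art conflict, so at least 2 time slots are needed.
2 time slots suffice: time slot 1 → {Latin, Music}; time slot 2 → {Geology, Biology, Statistics, Econ, Art}. Every pair that conflicts lands in different time slots.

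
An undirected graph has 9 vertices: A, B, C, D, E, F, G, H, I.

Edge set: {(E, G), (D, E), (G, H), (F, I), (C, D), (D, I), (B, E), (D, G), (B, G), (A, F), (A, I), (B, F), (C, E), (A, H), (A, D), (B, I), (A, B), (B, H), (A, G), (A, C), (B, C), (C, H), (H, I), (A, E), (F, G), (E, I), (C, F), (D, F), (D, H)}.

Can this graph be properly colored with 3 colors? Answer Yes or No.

A, C, D, E form a clique, so at least 4 colors are needed.
So 3 colors are not enough.

No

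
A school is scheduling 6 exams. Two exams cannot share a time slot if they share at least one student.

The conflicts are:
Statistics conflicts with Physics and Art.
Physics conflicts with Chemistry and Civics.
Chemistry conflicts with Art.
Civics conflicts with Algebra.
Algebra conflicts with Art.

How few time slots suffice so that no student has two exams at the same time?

3

The cycle Chemistry-Art-Algebra-Civics-Physics-Chemistry has odd length 5, so it cannot be 2-colored; at least 3 time slots are needed.
A valid assignment using 3 time slots: Statistics=2, Physics=1, Chemistry=2, Civics=3, Algebra=2, Art=1. No two conflicting exams share a time slot.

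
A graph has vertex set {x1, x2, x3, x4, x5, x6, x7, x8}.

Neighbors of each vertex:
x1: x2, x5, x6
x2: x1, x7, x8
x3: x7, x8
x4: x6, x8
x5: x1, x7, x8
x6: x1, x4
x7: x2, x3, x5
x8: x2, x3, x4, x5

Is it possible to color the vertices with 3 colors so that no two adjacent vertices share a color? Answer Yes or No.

Yes

The chromatic number is 3. The cycle x6-x1-x2-x8-x4-x6 has odd length 5, so it cannot be 2-colored; at least 3 colors are needed.
3 colors suffice: color 1 → {x1, x7, x8}; color 2 → {x2, x3, x4, x5}; color 3 → {x6}.
That is already a proper 3-coloring.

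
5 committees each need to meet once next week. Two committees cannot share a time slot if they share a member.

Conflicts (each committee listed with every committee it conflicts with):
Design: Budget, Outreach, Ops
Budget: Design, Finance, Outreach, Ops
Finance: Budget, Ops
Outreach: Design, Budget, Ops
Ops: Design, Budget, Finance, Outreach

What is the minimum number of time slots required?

4

Design, Budget, Outreach, Ops are mutually in conflict, so at least 4 time slots are needed.
4 time slots suffice: Design=3, Budget=1, Finance=3, Outreach=4, Ops=2. Each listed conflict is separated.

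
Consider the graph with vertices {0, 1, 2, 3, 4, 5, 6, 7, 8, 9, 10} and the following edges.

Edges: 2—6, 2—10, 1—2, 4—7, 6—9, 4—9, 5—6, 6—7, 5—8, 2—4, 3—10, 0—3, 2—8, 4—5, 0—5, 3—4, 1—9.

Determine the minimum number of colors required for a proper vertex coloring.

1 and 9 are adjacent, so at least 2 colors are needed.
2 colors suffice: color a → {2, 3, 5, 7, 9}; color b → {0, 1, 4, 6, 8, 10}. No two adjacent vertices share a color.

2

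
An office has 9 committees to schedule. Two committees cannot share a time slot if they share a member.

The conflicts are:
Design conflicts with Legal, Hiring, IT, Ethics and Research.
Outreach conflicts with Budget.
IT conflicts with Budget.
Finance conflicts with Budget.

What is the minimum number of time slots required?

IT and Budget conflict, so at least 2 time slots are needed.
Using 2 time slots: Design=1, Legal=2, Outreach=2, Hiring=2, IT=2, Ethics=2, Finance=2, Budget=1, Research=2. Every pair that conflicts lands in different time slots.

2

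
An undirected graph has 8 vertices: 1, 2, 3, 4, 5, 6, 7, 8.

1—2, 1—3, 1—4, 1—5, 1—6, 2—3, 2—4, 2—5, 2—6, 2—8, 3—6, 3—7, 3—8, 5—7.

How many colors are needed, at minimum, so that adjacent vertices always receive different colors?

4

1, 2, 3, 6 are mutually adjacent (a clique of size 4), so at least 4 colors are needed.
One proper 4-coloring: 1=c, 2=a, 3=b, 4=b, 5=b, 6=d, 7=a, 8=c. Every edge joins two different colors.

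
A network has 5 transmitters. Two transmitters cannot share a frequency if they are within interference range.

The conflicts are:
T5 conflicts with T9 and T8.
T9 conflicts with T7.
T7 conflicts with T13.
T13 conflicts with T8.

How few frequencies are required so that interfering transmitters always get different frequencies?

3

The cycle T8-T13-T7-T9-T5-T8 has odd length 5, so it cannot be 2-colored; at least 3 frequencies are needed.
3 frequencies suffice: frequency 1 → {T5, T7}; frequency 2 → {T9, T13}; frequency 3 → {T8}. Every pair that conflicts lands in different frequencies.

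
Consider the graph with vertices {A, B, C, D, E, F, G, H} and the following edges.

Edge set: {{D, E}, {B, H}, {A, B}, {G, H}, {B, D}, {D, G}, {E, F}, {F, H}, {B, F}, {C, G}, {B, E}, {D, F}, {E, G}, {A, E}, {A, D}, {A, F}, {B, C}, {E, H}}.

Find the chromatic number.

A, B, D, E, F are pairwise adjacent (a clique of size 5), so at least 5 colors are needed.
5 colors suffice: color 1 → {C, E}; color 2 → {B, G}; color 3 → {F}; color 4 → {D, H}; color 5 → {A}. Each edge has distinct colors on its endpoints.

5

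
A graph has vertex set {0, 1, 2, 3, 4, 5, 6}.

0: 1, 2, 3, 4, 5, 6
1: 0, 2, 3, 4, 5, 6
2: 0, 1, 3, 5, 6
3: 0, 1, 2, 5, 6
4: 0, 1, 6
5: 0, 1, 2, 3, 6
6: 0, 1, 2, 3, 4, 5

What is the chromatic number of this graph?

6

0, 1, 2, 3, 5, 6 are pairwise adjacent (a clique of size 6), so at least 6 colors are needed.
6 colors suffice: color a → {6}; color b → {0}; color c → {1}; color d → {3, 4}; color e → {2}; color f → {5}. Each edge has distinct colors on its endpoints.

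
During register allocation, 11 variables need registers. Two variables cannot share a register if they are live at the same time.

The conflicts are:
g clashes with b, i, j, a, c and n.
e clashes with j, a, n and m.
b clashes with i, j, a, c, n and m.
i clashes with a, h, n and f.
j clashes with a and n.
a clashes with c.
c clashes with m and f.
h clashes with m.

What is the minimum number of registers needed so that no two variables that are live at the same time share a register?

g, b, i, a are mutually in conflict, so at least 4 registers are needed.
4 registers suffice: register 1 → {e, b, h, f}; register 2 → {i, j, c}; register 3 → {a, n, m}; register 4 → {g}. Every pair that conflicts lands in different registers.

4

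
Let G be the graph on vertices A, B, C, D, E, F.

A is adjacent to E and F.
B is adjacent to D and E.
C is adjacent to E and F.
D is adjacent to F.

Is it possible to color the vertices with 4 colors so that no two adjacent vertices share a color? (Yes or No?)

The chromatic number is 3. The cycle F-C-E-B-D-F has odd length 5, so it cannot be 2-colored; at least 3 colors are needed.
3 colors suffice: color red → {E, F}; color blue → {A, B, C}; color green → {D}.
Since 4 ≥ 3, a proper 4-coloring certainly exists.

Yes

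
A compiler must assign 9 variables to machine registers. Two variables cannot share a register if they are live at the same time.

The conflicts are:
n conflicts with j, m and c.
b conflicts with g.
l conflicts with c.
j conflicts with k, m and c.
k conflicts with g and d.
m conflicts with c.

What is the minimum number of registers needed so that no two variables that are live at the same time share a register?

n, j, m, c are mutually in conflict, so at least 4 registers are needed.
A valid assignment using 4 registers: n=4, b=1, l=2, j=2, k=1, m=3, g=2, c=1, d=2. Each listed conflict is separated.

4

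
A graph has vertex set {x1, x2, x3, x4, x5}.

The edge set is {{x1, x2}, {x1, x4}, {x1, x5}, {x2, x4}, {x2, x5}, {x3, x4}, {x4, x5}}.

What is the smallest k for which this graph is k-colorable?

4

x1, x2, x4, x5 are pairwise adjacent (a clique of size 4), so at least 4 colors are needed.
4 colors suffice: color R → {x4}; color B → {x2, x3}; color G → {x5}; color Y → {x1}. No two adjacent vertices share a color.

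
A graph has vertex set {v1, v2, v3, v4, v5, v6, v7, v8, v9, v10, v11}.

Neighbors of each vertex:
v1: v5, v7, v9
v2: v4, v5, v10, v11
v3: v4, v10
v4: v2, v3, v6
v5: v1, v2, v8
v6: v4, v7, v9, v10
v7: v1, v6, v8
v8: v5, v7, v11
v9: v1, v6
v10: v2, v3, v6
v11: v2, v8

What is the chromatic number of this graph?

v6 and v9 are adjacent, so at least 2 colors are needed.
2 colors suffice: color 1 → {v1, v2, v3, v6, v8}; color 2 → {v4, v5, v7, v9, v10, v11}. No two adjacent vertices share a color.

2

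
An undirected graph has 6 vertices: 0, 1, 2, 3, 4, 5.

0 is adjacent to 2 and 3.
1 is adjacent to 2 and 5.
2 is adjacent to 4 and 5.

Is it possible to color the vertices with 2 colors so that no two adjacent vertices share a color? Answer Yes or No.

No

1, 2, 5 form a triangle, so at least 3 colors are needed.
So 2 colors are not enough.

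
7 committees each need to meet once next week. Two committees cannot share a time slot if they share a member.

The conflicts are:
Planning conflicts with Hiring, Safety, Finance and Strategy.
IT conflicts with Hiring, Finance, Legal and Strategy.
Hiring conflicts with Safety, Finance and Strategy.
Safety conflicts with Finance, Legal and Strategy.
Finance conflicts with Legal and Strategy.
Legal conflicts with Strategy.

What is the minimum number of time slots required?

5

Planning, Hiring, Safety, Finance, Strategy all conflict with each other, so at least 5 time slots are needed.
5 time slots suffice: Planning=5, IT=3, Hiring=4, Safety=3, Finance=1, Legal=4, Strategy=2. Each listed conflict is separated.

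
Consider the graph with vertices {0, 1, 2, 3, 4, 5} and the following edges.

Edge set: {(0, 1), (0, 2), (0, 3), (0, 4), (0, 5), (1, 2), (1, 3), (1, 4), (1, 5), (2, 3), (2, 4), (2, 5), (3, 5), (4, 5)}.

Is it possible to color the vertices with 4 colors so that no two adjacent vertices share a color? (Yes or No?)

No

0, 1, 2, 4, 5 are mutually adjacent (a clique of size 5), so at least 5 colors are needed.
So 4 colors are not enough.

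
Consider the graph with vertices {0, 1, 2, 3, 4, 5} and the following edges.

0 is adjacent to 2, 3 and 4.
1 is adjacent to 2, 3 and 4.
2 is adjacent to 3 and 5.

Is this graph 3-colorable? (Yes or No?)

Yes

The chromatic number is 3. 0, 2, 3 are mutually adjacent, so at least 3 colors are needed.
3 colors suffice: color a → {2, 4}; color b → {0, 1, 5}; color c → {3}.
That is already a proper 3-coloring.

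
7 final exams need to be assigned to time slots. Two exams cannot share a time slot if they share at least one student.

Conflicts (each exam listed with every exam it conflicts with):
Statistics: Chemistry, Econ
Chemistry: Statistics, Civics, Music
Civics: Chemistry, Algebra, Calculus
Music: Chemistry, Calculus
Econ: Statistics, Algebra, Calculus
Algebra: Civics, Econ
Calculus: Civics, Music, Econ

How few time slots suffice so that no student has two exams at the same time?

3

The cycle Statistics-Chemistry-Civics-Calculus-Econ-Statistics has odd length 5, so it cannot be 2-colored; at least 3 time slots are needed.
Using 3 time slots: Statistics=3, Chemistry=2, Civics=1, Music=1, Econ=1, Algebra=2, Calculus=2. No two conflicting exams share a time slot.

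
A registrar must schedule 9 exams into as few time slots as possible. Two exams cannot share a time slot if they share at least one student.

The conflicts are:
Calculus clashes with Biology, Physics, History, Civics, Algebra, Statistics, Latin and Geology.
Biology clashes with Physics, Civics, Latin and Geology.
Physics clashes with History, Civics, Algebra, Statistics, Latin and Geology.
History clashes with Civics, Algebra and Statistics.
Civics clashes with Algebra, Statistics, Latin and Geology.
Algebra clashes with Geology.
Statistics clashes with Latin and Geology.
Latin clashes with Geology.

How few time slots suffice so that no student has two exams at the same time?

6

Calculus, Biology, Physics, Civics, Latin, Geology all conflict with each other, so at least 6 time slots are needed.
A valid assignment using 6 time slots: Calculus=2, Biology=6, Physics=3, History=4, Civics=1, Algebra=5, Statistics=6, Latin=5, Geology=4. Every pair that conflicts lands in different time slots.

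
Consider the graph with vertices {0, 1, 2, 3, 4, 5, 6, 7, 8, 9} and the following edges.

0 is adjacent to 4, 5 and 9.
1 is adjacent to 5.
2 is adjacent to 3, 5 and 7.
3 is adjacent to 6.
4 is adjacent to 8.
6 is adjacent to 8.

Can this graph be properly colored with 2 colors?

The cycle 3-6-8-4-0-5-2-3 has odd length 7, so it cannot be 2-colored; at least 3 colors are needed.
So 2 colors are not enough.

No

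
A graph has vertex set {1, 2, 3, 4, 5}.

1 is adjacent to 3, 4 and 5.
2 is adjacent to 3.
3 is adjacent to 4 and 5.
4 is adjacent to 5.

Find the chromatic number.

4

1, 3, 4, 5 form a clique, so at least 4 colors are needed.
A valid assignment using 4 colors: 1=green, 2=blue, 3=red, 4=yellow, 5=blue. No two adjacent vertices share a color.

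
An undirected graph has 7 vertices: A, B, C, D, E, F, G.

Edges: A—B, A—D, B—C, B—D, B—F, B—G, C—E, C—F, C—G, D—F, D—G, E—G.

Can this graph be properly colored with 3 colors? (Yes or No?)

Yes

The chromatic number is 3. B, D, G are pairwise adjacent, so at least 3 colors are needed.
3 colors suffice: A=2, B=1, C=3, D=3, E=1, F=2, G=2.
That is already a proper 3-coloring.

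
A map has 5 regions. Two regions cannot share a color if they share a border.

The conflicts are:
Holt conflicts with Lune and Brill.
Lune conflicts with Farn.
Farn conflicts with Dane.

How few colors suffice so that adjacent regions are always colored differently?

Farn and Dane conflict, so at least 2 colors are needed.
A valid assignment using 2 colors: Holt=1, Lune=2, Farn=1, Dane=2, Brill=2. No two conflicting regions share a color.

2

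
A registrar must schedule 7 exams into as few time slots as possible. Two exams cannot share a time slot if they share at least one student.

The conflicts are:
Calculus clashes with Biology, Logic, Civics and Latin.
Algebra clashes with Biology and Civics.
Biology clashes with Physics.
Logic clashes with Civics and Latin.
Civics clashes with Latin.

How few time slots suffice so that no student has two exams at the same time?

Calculus, Logic, Civics, Latin are mutually in conflict, so at least 4 time slots are needed.
Using 4 time slots: Calculus=1, Algebra=1, Biology=2, Logic=3, Physics=1, Civics=2, Latin=4. Every pair that conflicts lands in different time slots.

4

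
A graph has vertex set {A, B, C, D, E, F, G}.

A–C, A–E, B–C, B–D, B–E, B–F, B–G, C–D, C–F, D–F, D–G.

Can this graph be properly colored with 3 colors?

B, C, D, F are mutually adjacent (a clique of size 4), so at least 4 colors are needed.
So 3 colors are not enough.

No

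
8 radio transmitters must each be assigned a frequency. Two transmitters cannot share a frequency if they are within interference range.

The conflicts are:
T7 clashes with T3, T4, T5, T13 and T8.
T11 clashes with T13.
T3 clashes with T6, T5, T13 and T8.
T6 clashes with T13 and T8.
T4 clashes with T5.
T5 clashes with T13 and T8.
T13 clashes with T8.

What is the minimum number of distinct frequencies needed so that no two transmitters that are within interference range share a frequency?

T7, T3, T5, T13, T8 are mutually in conflict, so at least 5 frequencies are needed.
Using 5 frequencies: T7=2, T11=2, T3=4, T6=2, T4=1, T5=5, T13=1, T8=3. Every pair that conflicts lands in different frequencies.

5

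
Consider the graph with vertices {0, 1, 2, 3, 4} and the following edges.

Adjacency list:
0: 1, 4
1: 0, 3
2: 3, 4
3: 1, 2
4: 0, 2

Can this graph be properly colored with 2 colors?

No

The cycle 2-4-0-1-3-2 has odd length 5, so it cannot be 2-colored; at least 3 colors are needed.
So 2 colors are not enough.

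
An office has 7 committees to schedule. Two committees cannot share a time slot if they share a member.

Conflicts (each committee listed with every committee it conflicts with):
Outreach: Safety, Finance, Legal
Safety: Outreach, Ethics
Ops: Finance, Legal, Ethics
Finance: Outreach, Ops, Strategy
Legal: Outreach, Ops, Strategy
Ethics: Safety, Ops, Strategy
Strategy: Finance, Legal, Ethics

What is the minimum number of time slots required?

The cycle Ethics-Ops-Finance-Outreach-Safety-Ethics has odd length 5, so it cannot be 2-colored; at least 3 time slots are needed.
A valid assignment using 3 time slots: Outreach=2, Safety=3, Ops=2, Finance=1, Legal=1, Ethics=1, Strategy=2. Every pair that conflicts lands in different time slots.

3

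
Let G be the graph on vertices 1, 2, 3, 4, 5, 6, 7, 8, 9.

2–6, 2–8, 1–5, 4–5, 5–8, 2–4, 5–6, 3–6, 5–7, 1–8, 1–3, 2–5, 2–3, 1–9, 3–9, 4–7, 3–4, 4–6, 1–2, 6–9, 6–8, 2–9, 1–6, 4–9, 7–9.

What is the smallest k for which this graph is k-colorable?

1, 2, 5, 6, 8 are pairwise adjacent (a clique of size 5), so at least 5 colors are needed.
5 colors suffice: color a → {6, 7}; color b → {2}; color c → {5, 9}; color d → {1, 4}; color e → {3, 8}. No two adjacent vertices share a color.

5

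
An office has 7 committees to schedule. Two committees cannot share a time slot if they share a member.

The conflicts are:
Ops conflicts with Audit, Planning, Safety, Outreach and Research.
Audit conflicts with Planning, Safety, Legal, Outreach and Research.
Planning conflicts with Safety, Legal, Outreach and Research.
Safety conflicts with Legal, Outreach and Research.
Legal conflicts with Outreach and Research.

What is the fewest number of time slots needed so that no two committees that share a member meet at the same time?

5

Audit, Planning, Safety, Legal, Research are mutually in conflict, so at least 5 time slots are needed.
5 time slots suffice: time slot 1 → {Audit}; time slot 2 → {Safety}; time slot 3 → {Planning}; time slot 4 → {Ops, Legal}; time slot 5 → {Outreach, Research}. Each listed conflict is separated.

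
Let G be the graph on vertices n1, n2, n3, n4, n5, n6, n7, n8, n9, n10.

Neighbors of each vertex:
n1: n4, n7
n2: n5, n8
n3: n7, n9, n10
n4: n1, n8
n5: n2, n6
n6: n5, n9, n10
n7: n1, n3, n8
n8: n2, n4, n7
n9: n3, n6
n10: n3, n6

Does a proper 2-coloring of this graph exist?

The cycle n5-n6-n10-n3-n7-n8-n2-n5 has odd length 7, so it cannot be 2-colored; at least 3 colors are needed.
So 2 colors are not enough.

No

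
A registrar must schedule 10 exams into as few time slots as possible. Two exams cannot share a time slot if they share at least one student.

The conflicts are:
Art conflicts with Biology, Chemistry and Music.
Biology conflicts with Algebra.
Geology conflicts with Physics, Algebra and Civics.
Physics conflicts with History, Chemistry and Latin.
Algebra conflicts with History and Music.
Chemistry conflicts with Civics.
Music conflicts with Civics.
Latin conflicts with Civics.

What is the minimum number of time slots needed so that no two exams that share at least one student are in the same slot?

2

Art and Biology conflict, so at least 2 time slots are needed.
2 time slots suffice: time slot 1 → {Art, Physics, Algebra, Civics}; time slot 2 → {Biology, Geology, History, Chemistry, Music, Latin}. Each listed conflict is separated.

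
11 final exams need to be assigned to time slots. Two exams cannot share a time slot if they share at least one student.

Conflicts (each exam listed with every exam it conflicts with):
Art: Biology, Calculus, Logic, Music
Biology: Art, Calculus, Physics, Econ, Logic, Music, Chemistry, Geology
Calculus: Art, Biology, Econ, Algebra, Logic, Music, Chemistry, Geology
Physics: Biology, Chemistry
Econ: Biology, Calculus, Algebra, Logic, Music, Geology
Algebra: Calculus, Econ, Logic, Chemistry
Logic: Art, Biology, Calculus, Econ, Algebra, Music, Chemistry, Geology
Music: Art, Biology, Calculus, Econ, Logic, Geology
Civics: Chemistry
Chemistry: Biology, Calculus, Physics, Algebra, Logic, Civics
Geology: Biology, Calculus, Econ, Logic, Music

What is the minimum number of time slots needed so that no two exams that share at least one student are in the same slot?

6

Biology, Calculus, Econ, Logic, Music, Geology are mutually in conflict, so at least 6 time slots are needed.
6 time slots suffice: time slot 1 → {Biology, Algebra, Civics}; time slot 2 → {Physics, Logic}; time slot 3 → {Calculus}; time slot 4 → {Music, Chemistry}; time slot 5 → {Art, Econ}; time slot 6 → {Geology}. Each listed conflict is separated.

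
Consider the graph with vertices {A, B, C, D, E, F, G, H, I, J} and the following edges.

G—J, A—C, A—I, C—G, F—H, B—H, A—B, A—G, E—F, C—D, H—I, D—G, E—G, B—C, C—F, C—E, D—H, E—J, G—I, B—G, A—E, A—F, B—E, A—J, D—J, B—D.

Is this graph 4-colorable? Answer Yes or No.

A, B, C, E, G are pairwise adjacent (a clique of size 5), so at least 5 colors are needed.
So 4 colors are not enough.

No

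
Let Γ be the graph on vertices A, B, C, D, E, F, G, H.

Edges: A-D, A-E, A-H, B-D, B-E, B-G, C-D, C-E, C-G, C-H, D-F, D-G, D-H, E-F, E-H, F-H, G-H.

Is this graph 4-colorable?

Yes

The chromatic number is 4. C, D, G, H are pairwise adjacent (a clique of size 4), so at least 4 colors are needed.
4 colors suffice: color 1 → {B, H}; color 2 → {D, E}; color 3 → {A, C, F}; color 4 → {G}.
That is already a proper 4-coloring.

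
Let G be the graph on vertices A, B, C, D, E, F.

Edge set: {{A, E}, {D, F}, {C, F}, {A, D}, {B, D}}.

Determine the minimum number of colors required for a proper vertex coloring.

2

D and F are adjacent, so at least 2 colors are needed.
2 colors suffice: color 1 → {C, D, E}; color 2 → {A, B, F}. No two adjacent vertices share a color.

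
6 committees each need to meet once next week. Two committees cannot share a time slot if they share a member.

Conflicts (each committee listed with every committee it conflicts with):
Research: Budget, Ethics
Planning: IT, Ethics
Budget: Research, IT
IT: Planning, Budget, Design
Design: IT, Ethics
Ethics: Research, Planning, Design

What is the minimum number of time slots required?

3

The cycle Research-Ethics-Planning-IT-Budget-Research has odd length 5, so it cannot be 2-colored; at least 3 time slots are needed.
Using 3 time slots: Research=2, Planning=2, Budget=3, IT=1, Design=2, Ethics=1. No two conflicting committees share a time slot.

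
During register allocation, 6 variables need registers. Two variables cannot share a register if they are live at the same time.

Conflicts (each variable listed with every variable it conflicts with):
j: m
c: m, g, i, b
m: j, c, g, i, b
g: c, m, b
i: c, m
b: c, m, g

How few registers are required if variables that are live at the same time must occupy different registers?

4

c, m, g, b all conflict with each other, so at least 4 registers are needed.
A valid assignment using 4 registers: j=2, c=2, m=1, g=3, i=3, b=4. No two conflicting variables share a register.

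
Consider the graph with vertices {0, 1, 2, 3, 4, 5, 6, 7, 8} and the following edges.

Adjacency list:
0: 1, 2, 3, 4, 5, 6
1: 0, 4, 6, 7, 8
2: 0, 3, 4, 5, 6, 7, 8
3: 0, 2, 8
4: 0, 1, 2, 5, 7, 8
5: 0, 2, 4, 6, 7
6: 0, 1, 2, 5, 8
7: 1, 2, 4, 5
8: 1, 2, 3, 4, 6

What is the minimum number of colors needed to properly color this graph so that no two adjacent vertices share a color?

0, 2, 4, 5 are pairwise adjacent (a clique of size 4), so at least 4 colors are needed.
One proper 4-coloring: 0=blue, 1=red, 2=red, 3=green, 4=green, 5=yellow, 6=green, 7=blue, 8=blue. Every edge joins two different colors.

4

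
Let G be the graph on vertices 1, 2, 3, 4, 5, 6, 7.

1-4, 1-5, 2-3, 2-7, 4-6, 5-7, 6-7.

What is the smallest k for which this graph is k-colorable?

The cycle 1-5-7-6-4-1 has odd length 5, so it cannot be 2-colored; at least 3 colors are needed.
3 colors suffice: color a → {1, 3, 7}; color b → {2, 4, 5}; color c → {6}. Every edge joins two different colors.

3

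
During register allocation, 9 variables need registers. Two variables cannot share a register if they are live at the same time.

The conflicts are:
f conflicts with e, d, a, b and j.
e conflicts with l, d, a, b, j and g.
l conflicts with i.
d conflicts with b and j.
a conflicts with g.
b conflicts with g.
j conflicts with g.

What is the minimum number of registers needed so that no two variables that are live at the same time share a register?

f, e, d, b pairwise conflict, so at least 4 registers are needed.
Using 4 registers: f=2, e=1, l=2, d=3, a=3, b=4, i=1, j=4, g=2. Every pair that conflicts lands in different registers.

4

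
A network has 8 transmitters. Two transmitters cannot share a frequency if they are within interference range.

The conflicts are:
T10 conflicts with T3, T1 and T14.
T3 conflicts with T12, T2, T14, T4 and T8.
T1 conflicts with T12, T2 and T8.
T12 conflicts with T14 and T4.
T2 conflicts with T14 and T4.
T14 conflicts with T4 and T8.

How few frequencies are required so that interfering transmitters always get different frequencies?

T3, T2, T14, T4 are mutually in conflict, so at least 4 frequencies are needed.
4 frequencies suffice: T10=3, T3=1, T1=1, T12=3, T2=3, T14=2, T4=4, T8=3. Each listed conflict is separated.

4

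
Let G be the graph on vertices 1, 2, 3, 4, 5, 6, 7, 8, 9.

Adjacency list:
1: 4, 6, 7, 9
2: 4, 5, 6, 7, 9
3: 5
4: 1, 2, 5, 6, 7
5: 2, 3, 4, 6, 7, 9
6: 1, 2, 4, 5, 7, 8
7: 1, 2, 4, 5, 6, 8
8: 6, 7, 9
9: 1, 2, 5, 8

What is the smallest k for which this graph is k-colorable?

5

2, 4, 5, 6, 7 are mutually adjacent (a clique of size 5), so at least 5 colors are needed.
5 colors suffice: color red → {3, 7, 9}; color blue → {1, 5, 8}; color green → {6}; color yellow → {4}; color purple → {2}. No two adjacent vertices share a color.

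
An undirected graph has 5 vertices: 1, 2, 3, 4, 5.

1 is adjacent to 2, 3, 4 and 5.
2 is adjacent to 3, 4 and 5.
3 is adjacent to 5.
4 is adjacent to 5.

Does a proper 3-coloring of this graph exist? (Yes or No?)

1, 2, 3, 5 are pairwise adjacent (a clique of size 4), so at least 4 colors are needed.
So 3 colors are not enough.

No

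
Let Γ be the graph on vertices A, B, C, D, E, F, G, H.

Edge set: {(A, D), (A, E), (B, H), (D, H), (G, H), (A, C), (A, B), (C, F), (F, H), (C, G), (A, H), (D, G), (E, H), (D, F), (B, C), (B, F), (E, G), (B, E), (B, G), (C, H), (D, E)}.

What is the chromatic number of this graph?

B, E, G, H are pairwise adjacent (a clique of size 4), so at least 4 colors are needed.
4 colors suffice: A=green, B=blue, C=yellow, D=blue, E=yellow, F=green, G=green, H=red. Every edge joins two different colors.

4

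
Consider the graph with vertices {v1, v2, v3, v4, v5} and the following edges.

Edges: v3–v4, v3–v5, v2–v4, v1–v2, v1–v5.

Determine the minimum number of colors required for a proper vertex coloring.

3

The cycle v1-v2-v4-v3-v5-v1 has odd length 5, so it cannot be 2-colored; at least 3 colors are needed.
3 colors suffice: color 1 → {v1, v4}; color 2 → {v2, v5}; color 3 → {v3}. Every edge joins two different colors.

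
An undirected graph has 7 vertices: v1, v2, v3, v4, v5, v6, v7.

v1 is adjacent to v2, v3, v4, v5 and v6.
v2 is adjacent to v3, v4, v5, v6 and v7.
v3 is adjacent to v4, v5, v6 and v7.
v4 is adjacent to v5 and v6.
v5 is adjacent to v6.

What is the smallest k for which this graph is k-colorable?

v1, v2, v3, v4, v5, v6 are pairwise adjacent (a clique of size 6), so at least 6 colors are needed.
One proper 6-coloring: v1=3, v2=1, v3=2, v4=4, v5=5, v6=6, v7=3. Each edge has distinct colors on its endpoints.

6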